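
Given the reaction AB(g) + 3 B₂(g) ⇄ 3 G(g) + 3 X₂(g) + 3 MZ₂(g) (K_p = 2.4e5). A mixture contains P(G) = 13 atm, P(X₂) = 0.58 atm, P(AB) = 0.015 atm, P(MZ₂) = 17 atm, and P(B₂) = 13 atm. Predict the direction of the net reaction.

forward (toward products)

Q_p = P(G)³·P(X₂)³·P(MZ₂)³ / (P(AB)·P(B₂)³) = (13)³·(0.58)³·(17)³ / ((0.015)·(13)³) = 64000
Q_p = 64000 < K_p = 2.4e5, so the forward reaction proceeds.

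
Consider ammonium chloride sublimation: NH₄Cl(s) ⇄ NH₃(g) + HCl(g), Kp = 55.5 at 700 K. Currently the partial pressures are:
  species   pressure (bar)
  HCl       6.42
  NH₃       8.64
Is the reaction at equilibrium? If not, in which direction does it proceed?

at equilibrium

(NH₄Cl is a pure solid — omitted from Qp.)
Qp = P(NH₃)·P(HCl) = (8.64)·(6.42) = 55.5
Qp = 55.5 = Kp, so the system is already at equilibrium.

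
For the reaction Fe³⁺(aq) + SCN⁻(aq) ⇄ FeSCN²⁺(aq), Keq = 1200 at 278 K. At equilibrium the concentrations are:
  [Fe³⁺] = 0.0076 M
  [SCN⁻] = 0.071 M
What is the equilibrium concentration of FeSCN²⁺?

[FeSCN²⁺] = 0.65 M

At equilibrium, Keq = [FeSCN²⁺] / ([Fe³⁺]·[SCN⁻]) = 1200.
([FeSCN²⁺]) / ((0.0076)·(0.071)) = 1200
[FeSCN²⁺] = 0.648 = 0.65 M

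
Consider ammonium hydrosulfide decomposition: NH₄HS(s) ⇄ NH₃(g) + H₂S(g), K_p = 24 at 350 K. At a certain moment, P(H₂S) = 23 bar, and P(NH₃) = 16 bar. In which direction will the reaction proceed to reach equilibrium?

to the left

(NH₄HS is a pure solid — omitted from Q_p.)
Q_p = P(NH₃)·P(H₂S) = (16)·(23) = 370
Q_p = 370 > K_p = 24, so the reverse reaction proceeds.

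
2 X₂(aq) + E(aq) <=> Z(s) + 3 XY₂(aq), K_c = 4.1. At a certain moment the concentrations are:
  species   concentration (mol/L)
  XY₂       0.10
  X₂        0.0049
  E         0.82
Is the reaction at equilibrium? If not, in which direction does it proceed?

(Z is a pure solid — omitted from Q_c.)
Q_c = [XY₂]³ / ([X₂]²·[E]) = (0.10)³ / ((0.0049)²·(0.82)) = 51
Q_c = 51 > K_c = 4.1, so the reverse reaction proceeds.

in the reverse direction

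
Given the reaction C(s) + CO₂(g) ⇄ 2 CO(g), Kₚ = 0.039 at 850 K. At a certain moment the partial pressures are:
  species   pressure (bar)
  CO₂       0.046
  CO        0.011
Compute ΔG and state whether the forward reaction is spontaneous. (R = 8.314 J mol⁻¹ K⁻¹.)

(C is a pure solid — omitted from Qₚ.)
Qₚ = P(CO)² / P(CO₂) = (0.011)² / (0.046) = 0.00263
ΔG = RT ln(Qₚ/Kₚ) = (8.314 J mol⁻¹ K⁻¹)(850 K) × ln(0.00263/0.039)
   = (7.067 kJ/mol)(-2.697) = -19.1 kJ/mol
ΔG < 0, so the forward reaction is spontaneous (proceeds forward).

ΔG = -19.1 kJ/mol; the forward reaction is spontaneous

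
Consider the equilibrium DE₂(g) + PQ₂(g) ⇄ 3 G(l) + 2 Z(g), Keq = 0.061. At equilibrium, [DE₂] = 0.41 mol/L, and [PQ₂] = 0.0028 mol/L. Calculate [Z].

(G is a pure liquid — omitted from Keq.)
At equilibrium, Keq = [Z]² / ([DE₂]·[PQ₂]) = 0.061.
([Z])² / ((0.41)·(0.0028)) = 0.061
[Z]² = 7.00e-5 ⇒ [Z] = 0.0084 mol/L

[Z] = 0.0084 mol/L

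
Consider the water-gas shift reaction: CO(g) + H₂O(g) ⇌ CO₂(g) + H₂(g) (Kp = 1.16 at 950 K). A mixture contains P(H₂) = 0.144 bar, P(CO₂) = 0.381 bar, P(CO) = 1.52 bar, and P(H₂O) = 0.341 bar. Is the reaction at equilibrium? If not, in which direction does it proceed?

to the right

Qp = P(CO₂)·P(H₂) / (P(CO)·P(H₂O)) = (0.381)·(0.144) / ((1.52)·(0.341)) = 0.106
Qp = 0.106 < Kp = 1.16, so the forward reaction proceeds.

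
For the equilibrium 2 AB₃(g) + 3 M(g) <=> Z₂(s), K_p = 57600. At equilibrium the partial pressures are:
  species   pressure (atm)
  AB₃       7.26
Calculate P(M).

P(M) = 0.00691 atm

(Z₂ is a pure solid — omitted from K_p.)
At equilibrium, K_p = 1 / (P(AB₃)²·P(M)³) = 57600.
1 / ((7.26)²·(P(M))³) = 57600
P(M)³ = 3.29×10⁻⁷ ⇒ P(M) = 0.00691 atm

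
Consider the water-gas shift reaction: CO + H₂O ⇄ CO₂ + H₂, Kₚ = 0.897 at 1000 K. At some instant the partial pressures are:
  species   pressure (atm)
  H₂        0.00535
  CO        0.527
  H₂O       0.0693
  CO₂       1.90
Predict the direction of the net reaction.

Qₚ = P(CO₂)·P(H₂) / (P(CO)·P(H₂O)) = (1.90)·(0.00535) / ((0.527)·(0.0693)) = 0.278
Qₚ = 0.278 < Kₚ = 0.897, so the forward reaction proceeds.

to the right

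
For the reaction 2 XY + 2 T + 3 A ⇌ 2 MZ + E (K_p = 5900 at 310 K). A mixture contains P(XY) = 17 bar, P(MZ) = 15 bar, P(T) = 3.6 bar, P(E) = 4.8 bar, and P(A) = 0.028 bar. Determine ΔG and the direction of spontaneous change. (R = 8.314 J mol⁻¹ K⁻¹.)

Q_p = P(MZ)²·P(E) / (P(XY)²·P(T)²·P(A)³) = (15)²·(4.8) / ((17)²·(3.6)²·(0.028)³) = 13100
ΔG = RT ln(Q_p/K_p) = (8.314 J mol⁻¹ K⁻¹)(310 K) × ln(13100/5900)
   = (2.577 kJ/mol)(0.7977) = 2.06 kJ/mol
ΔG > 0, so the forward reaction is non-spontaneous (proceeds in reverse).

ΔG = 2.06 kJ/mol; the forward reaction is non-spontaneous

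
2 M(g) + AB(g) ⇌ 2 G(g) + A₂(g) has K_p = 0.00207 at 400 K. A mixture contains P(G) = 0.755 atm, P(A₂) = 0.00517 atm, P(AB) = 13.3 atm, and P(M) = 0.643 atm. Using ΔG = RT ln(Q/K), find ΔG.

ΔG = -4.49 kJ/mol

Q_p = P(G)²·P(A₂) / (P(M)²·P(AB)) = (0.755)²·(0.00517) / ((0.643)²·(13.3)) = 5.36×10⁻⁴
ΔG = RT ln(Q_p/K_p) = (8.314 J mol⁻¹ K⁻¹)(400 K) × ln(5.36×10⁻⁴/0.00207)
   = (3.326 kJ/mol)(-1.351) = -4.49 kJ/mol
ΔG < 0, so the forward reaction is spontaneous (proceeds forward).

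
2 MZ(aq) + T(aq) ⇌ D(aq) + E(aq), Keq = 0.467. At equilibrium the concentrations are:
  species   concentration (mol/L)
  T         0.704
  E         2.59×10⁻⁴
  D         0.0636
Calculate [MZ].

[MZ] = 0.00708 mol/L

At equilibrium, Keq = [D]·[E] / ([MZ]²·[T]) = 0.467.
(0.0636)·(2.59×10⁻⁴) / (([MZ])²·(0.704)) = 0.467
[MZ]² = 5.01×10⁻⁵ ⇒ [MZ] = 0.00708 mol/L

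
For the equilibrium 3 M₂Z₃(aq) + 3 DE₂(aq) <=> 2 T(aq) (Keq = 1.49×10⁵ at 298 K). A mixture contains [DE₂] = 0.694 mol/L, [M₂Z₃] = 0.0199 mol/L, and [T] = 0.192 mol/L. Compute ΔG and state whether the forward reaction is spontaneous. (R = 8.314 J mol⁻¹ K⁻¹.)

Q = [T]² / ([M₂Z₃]³·[DE₂]³) = (0.192)² / ((0.0199)³·(0.694)³) = 14000
ΔG = RT ln(Q/Keq) = (8.314 J mol⁻¹ K⁻¹)(298 K) × ln(14000/1.49×10⁵)
   = (2.478 kJ/mol)(-2.365) = -5.86 kJ/mol
ΔG < 0, so the forward reaction is spontaneous (proceeds forward).

ΔG = -5.86 kJ/mol; the forward reaction is spontaneous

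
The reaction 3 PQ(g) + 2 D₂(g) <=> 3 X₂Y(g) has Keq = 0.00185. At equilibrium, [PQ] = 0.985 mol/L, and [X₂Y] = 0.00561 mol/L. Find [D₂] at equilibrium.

At equilibrium, Keq = [X₂Y]³ / ([PQ]³·[D₂]²) = 0.00185.
(0.00561)³ / ((0.985)³·([D₂])²) = 0.00185
[D₂]² = 9.99e-5 ⇒ [D₂] = 0.00999 mol/L

[D₂] = 0.00999 mol/L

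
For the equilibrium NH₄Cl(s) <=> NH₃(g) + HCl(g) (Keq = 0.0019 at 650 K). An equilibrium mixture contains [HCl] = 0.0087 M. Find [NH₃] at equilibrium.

[NH₃] = 0.22 M

(NH₄Cl is a pure solid — omitted from Keq.)
At equilibrium, Keq = [NH₃]·[HCl] = 0.0019.
([NH₃])·(0.0087) = 0.0019
[NH₃] = 0.218 = 0.22 M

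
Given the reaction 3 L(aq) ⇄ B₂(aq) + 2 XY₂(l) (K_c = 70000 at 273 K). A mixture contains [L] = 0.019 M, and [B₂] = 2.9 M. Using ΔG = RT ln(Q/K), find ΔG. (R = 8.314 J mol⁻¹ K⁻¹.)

(XY₂ is a pure liquid — omitted from Q_c.)
Q_c = [B₂] / [L]³ = (2.9) / (0.019)³ = 4.23×10⁵
ΔG = RT ln(Q_c/K_c) = (8.314 J mol⁻¹ K⁻¹)(273 K) × ln(4.23×10⁵/70000)
   = (2.270 kJ/mol)(1.799) = 4.08 kJ/mol
ΔG > 0, so the forward reaction is non-spontaneous (proceeds in reverse).

ΔG = 4.08 kJ/mol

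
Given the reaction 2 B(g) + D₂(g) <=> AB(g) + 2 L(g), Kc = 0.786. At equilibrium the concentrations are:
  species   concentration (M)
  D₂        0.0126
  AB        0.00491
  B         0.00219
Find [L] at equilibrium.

At equilibrium, Kc = [AB]·[L]² / ([B]²·[D₂]) = 0.786.
(0.00491)·([L])² / ((0.00219)²·(0.0126)) = 0.786
[L]² = 9.67e-6 ⇒ [L] = 0.00311 M

[L] = 0.00311 M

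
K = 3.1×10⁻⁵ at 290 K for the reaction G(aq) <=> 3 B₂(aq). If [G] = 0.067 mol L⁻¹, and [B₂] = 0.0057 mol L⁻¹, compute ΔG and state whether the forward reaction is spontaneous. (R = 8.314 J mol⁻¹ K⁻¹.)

Q = [B₂]³ / [G] = (0.0057)³ / (0.067) = 2.76×10⁻⁶
ΔG = RT ln(Q/K) = (8.314 J mol⁻¹ K⁻¹)(290 K) × ln(2.76×10⁻⁶/3.1×10⁻⁵)
   = (2.411 kJ/mol)(-2.419) = -5.83 kJ/mol
ΔG < 0, so the forward reaction is spontaneous (proceeds forward).

ΔG = -5.83 kJ/mol; the forward reaction is spontaneous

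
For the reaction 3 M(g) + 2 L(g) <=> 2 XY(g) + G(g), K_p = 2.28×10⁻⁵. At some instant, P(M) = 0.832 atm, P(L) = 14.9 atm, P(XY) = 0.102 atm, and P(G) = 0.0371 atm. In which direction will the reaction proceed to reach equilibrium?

in the forward direction

Q_p = P(XY)²·P(G) / (P(M)³·P(L)²) = (0.102)²·(0.0371) / ((0.832)³·(14.9)²) = 3.02×10⁻⁶
Q_p = 3.02×10⁻⁶ < K_p = 2.28×10⁻⁵, so the forward reaction proceeds.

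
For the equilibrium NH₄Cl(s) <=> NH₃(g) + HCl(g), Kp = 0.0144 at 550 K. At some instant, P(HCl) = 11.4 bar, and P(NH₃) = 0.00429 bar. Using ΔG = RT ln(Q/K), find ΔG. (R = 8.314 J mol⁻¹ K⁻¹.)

ΔG = 5.59 kJ/mol

(NH₄Cl is a pure solid — omitted from Qp.)
Qp = P(NH₃)·P(HCl) = (0.00429)·(11.4) = 0.0489
ΔG = RT ln(Qp/Kp) = (8.314 J mol⁻¹ K⁻¹)(550 K) × ln(0.0489/0.0144)
   = (4.573 kJ/mol)(1.223) = 5.59 kJ/mol
ΔG > 0, so the forward reaction is non-spontaneous (proceeds in reverse).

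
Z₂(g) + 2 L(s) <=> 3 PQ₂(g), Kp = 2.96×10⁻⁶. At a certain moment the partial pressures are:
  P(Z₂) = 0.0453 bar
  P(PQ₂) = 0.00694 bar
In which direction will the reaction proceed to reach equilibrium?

to the left

(L is a pure solid — omitted from Qp.)
Qp = P(PQ₂)³ / P(Z₂) = (0.00694)³ / (0.0453) = 7.38×10⁻⁶
Qp = 7.38×10⁻⁶ > Kp = 2.96×10⁻⁶, so the reverse reaction proceeds.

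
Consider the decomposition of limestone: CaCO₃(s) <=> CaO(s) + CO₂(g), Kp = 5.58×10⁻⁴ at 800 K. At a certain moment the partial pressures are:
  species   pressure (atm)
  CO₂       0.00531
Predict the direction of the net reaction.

in the reverse direction

(CaCO₃, CaO are pure solids — omitted from Qp.)
Qp = P(CO₂) = 0.00531
Qp = 0.00531 > Kp = 5.58×10⁻⁴, so the reverse reaction proceeds.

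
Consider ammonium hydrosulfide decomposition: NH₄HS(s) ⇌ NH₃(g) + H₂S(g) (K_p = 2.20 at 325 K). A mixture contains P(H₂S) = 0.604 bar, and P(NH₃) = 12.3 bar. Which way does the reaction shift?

to the left

(NH₄HS is a pure solid — omitted from Q_p.)
Q_p = P(NH₃)·P(H₂S) = (12.3)·(0.604) = 7.43
Q_p = 7.43 > K_p = 2.20, so the reverse reaction proceeds.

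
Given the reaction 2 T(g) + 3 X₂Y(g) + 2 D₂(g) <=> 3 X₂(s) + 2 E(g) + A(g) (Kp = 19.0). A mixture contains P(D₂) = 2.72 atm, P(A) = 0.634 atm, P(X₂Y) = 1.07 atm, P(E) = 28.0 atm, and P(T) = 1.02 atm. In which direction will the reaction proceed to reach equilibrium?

(X₂ is a pure solid — omitted from Qp.)
Qp = P(E)²·P(A) / (P(T)²·P(X₂Y)³·P(D₂)²) = (28.0)²·(0.634) / ((1.02)²·(1.07)³·(2.72)²) = 52.7
Qp = 52.7 > Kp = 19.0, so the reverse reaction proceeds.

to the left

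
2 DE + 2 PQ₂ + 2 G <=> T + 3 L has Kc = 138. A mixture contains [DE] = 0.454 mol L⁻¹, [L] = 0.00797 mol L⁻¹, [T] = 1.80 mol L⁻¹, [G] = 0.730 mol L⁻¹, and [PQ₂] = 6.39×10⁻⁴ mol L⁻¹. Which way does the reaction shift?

Qc = [T]·[L]³ / ([DE]²·[PQ₂]²·[G]²) = (1.80)·(0.00797)³ / ((0.454)²·(6.39×10⁻⁴)²·(0.730)²) = 20.3
Qc = 20.3 < Kc = 138, so the forward reaction proceeds.

in the forward direction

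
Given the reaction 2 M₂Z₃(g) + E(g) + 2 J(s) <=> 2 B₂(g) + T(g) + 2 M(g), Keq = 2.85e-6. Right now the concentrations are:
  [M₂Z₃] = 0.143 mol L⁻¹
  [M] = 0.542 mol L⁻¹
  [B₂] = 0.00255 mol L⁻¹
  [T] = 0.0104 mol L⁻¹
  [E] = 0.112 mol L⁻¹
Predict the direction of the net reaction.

reverse (toward reactants)

(J is a pure solid — omitted from Q.)
Q = [B₂]²·[T]·[M]² / ([M₂Z₃]²·[E]) = (0.00255)²·(0.0104)·(0.542)² / ((0.143)²·(0.112)) = 8.67e-6
Q = 8.67e-6 > Keq = 2.85e-6, so the reverse reaction proceeds.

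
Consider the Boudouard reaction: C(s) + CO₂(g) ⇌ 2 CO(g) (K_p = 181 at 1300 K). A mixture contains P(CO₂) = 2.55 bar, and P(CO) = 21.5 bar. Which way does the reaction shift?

at equilibrium

(C is a pure solid — omitted from Q_p.)
Q_p = P(CO)² / P(CO₂) = (21.5)² / (2.55) = 181
Q_p = 181 = K_p, so the system is already at equilibrium.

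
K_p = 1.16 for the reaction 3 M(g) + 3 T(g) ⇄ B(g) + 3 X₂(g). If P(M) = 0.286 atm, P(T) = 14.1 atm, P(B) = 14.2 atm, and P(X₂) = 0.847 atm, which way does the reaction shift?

Q_p = P(B)·P(X₂)³ / (P(M)³·P(T)³) = (14.2)·(0.847)³ / ((0.286)³·(14.1)³) = 0.132
Q_p = 0.132 < K_p = 1.16, so the forward reaction proceeds.

toward products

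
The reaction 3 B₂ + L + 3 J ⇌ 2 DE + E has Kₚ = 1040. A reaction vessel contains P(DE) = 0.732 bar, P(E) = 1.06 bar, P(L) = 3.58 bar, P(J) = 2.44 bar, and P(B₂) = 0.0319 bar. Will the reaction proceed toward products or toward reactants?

in the forward direction

Qₚ = P(DE)²·P(E) / (P(B₂)³·P(L)·P(J)³) = (0.732)²·(1.06) / ((0.0319)³·(3.58)·(2.44)³) = 336
Qₚ = 336 < Kₚ = 1040, so the forward reaction proceeds.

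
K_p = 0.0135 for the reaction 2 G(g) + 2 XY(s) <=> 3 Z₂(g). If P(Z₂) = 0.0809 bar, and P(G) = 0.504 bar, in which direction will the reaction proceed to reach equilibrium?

toward products

(XY is a pure solid — omitted from Q_p.)
Q_p = P(Z₂)³ / P(G)² = (0.0809)³ / (0.504)² = 0.00208
Q_p = 0.00208 < K_p = 0.0135, so the forward reaction proceeds.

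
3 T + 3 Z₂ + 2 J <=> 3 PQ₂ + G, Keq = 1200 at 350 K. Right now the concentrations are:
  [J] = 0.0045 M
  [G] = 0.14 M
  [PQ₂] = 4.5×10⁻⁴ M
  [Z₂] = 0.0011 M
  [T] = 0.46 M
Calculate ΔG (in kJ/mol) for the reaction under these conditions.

ΔG = 4.07 kJ/mol

Q = [PQ₂]³·[G] / ([T]³·[Z₂]³·[J]²) = (4.5×10⁻⁴)³·(0.14) / ((0.46)³·(0.0011)³·(0.0045)²) = 4860
ΔG = RT ln(Q/Keq) = (8.314 J mol⁻¹ K⁻¹)(350 K) × ln(4860/1200)
   = (2.910 kJ/mol)(1.399) = 4.07 kJ/mol
ΔG > 0, so the forward reaction is non-spontaneous (proceeds in reverse).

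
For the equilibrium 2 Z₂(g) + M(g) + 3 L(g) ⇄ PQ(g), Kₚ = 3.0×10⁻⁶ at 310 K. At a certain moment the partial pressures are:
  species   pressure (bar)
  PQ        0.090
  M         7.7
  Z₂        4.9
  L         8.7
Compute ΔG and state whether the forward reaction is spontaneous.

ΔG = -3.61 kJ/mol; the forward reaction is spontaneous

Qₚ = P(PQ) / (P(Z₂)²·P(M)·P(L)³) = (0.090) / ((4.9)²·(7.7)·(8.7)³) = 7.39×10⁻⁷
ΔG = RT ln(Qₚ/Kₚ) = (8.314 J mol⁻¹ K⁻¹)(310 K) × ln(7.39×10⁻⁷/3.0×10⁻⁶)
   = (2.577 kJ/mol)(-1.401) = -3.61 kJ/mol
ΔG < 0, so the forward reaction is spontaneous (proceeds forward).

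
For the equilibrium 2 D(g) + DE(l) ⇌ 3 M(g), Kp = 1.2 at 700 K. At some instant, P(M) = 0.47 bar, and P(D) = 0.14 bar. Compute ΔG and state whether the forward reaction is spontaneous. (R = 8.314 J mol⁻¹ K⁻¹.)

ΔG = 8.64 kJ/mol; the forward reaction is non-spontaneous

(DE is a pure liquid — omitted from Qp.)
Qp = P(M)³ / P(D)² = (0.47)³ / (0.14)² = 5.30
ΔG = RT ln(Qp/Kp) = (8.314 J mol⁻¹ K⁻¹)(700 K) × ln(5.30/1.2)
   = (5.820 kJ/mol)(1.485) = 8.64 kJ/mol
ΔG > 0, so the forward reaction is non-spontaneous (proceeds in reverse).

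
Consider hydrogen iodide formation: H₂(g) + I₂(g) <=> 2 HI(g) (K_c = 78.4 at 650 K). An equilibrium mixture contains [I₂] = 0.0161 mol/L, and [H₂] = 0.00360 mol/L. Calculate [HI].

[HI] = 0.0674 mol/L

At equilibrium, K_c = [HI]² / ([H₂]·[I₂]) = 78.4.
([HI])² / ((0.00360)·(0.0161)) = 78.4
[HI]² = 0.00454 ⇒ [HI] = 0.0674 mol/L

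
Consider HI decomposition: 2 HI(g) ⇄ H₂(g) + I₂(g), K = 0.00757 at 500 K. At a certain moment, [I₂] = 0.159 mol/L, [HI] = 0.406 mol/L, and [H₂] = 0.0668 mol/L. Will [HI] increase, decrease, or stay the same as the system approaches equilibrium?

Q = [H₂]·[I₂] / [HI]² = (0.0668)·(0.159) / (0.406)² = 0.0644
Q = 0.0644 > K = 0.00757: net reverse reaction.
HI is a reactant, so it increases.

increase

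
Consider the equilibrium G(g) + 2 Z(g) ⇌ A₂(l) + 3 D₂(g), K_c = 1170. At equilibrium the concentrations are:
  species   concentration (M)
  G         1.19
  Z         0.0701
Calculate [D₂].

(A₂ is a pure liquid — omitted from K_c.)
At equilibrium, K_c = [D₂]³ / ([G]·[Z]²) = 1170.
([D₂])³ / ((1.19)·(0.0701)²) = 1170
[D₂]³ = 6.84 ⇒ [D₂] = 1.90 M

[D₂] = 1.90 M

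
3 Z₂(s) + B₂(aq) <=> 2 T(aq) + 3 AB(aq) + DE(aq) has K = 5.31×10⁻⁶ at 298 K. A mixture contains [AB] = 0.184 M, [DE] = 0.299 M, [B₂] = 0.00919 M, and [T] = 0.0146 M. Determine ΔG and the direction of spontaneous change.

(Z₂ is a pure solid — omitted from Q.)
Q = [T]²·[AB]³·[DE] / [B₂] = (0.0146)²·(0.184)³·(0.299) / (0.00919) = 4.32×10⁻⁵
ΔG = RT ln(Q/K) = (8.314 J mol⁻¹ K⁻¹)(298 K) × ln(4.32×10⁻⁵/5.31×10⁻⁶)
   = (2.478 kJ/mol)(2.096) = 5.19 kJ/mol
ΔG > 0, so the forward reaction is non-spontaneous (proceeds in reverse).

ΔG = 5.19 kJ/mol; the forward reaction is non-spontaneous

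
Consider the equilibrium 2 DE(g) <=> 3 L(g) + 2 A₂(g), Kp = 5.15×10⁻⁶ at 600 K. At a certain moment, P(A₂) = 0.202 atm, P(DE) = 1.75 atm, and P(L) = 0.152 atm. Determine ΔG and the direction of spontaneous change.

Qp = P(L)³·P(A₂)² / P(DE)² = (0.152)³·(0.202)² / (1.75)² = 4.68×10⁻⁵
ΔG = RT ln(Qp/Kp) = (8.314 J mol⁻¹ K⁻¹)(600 K) × ln(4.68×10⁻⁵/5.15×10⁻⁶)
   = (4.988 kJ/mol)(2.207) = 11.0 kJ/mol
ΔG > 0, so the forward reaction is non-spontaneous (proceeds in reverse).

ΔG = 11.0 kJ/mol; the forward reaction is non-spontaneous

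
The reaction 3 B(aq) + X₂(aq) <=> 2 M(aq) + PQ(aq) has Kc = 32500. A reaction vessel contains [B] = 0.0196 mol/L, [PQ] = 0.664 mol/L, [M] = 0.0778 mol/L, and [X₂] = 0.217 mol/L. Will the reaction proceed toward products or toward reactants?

in the forward direction

Qc = [M]²·[PQ] / ([B]³·[X₂]) = (0.0778)²·(0.664) / ((0.0196)³·(0.217)) = 2460
Qc = 2460 < Kc = 32500, so the forward reaction proceeds.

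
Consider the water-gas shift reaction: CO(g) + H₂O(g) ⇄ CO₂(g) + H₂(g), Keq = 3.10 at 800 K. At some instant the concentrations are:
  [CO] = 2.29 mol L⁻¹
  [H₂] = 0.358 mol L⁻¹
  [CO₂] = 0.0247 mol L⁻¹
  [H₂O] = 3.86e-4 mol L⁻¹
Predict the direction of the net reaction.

toward reactants

Q = [CO₂]·[H₂] / ([CO]·[H₂O]) = (0.0247)·(0.358) / ((2.29)·(3.86e-4)) = 10.0
Q = 10.0 > Keq = 3.10, so the reverse reaction proceeds.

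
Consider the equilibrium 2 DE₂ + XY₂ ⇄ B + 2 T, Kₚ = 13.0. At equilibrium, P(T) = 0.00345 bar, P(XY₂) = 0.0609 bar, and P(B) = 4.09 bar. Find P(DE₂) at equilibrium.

P(DE₂) = 0.00784 bar

At equilibrium, Kₚ = P(B)·P(T)² / (P(DE₂)²·P(XY₂)) = 13.0.
(4.09)·(0.00345)² / ((P(DE₂))²·(0.0609)) = 13.0
P(DE₂)² = 6.15e-5 ⇒ P(DE₂) = 0.00784 bar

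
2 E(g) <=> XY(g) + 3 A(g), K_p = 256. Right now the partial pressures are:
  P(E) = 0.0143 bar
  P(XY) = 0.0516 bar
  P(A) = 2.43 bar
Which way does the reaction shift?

Q_p = P(XY)·P(A)³ / P(E)² = (0.0516)·(2.43)³ / (0.0143)² = 3620
Q_p = 3620 > K_p = 256, so the reverse reaction proceeds.

to the left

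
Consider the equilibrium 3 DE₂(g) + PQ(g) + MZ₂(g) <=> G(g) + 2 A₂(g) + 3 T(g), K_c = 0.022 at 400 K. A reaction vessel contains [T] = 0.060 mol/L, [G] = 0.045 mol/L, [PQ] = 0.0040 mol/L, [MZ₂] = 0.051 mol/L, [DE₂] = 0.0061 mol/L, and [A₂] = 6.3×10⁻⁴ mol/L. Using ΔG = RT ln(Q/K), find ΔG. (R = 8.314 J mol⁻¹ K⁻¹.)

Q_c = [G]·[A₂]²·[T]³ / ([DE₂]³·[PQ]·[MZ₂]) = (0.045)·(6.3×10⁻⁴)²·(0.060)³ / ((0.0061)³·(0.0040)·(0.051)) = 0.0833
ΔG = RT ln(Q_c/K_c) = (8.314 J mol⁻¹ K⁻¹)(400 K) × ln(0.0833/0.022)
   = (3.326 kJ/mol)(1.331) = 4.43 kJ/mol
ΔG > 0, so the forward reaction is non-spontaneous (proceeds in reverse).

ΔG = 4.43 kJ/mol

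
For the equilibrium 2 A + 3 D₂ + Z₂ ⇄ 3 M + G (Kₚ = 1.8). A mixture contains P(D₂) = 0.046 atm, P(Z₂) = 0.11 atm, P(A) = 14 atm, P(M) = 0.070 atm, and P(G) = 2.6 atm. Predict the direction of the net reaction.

to the right

Qₚ = P(M)³·P(G) / (P(A)²·P(D₂)³·P(Z₂)) = (0.070)³·(2.6) / ((14)²·(0.046)³·(0.11)) = 0.42
Qₚ = 0.42 < Kₚ = 1.8, so the forward reaction proceeds.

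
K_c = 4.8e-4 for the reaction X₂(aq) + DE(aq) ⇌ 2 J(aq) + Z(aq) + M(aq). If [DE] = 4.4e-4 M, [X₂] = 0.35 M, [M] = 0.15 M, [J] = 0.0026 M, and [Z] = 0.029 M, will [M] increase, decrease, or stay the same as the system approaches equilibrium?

increase

Q_c = [J]²·[Z]·[M] / ([X₂]·[DE]) = (0.0026)²·(0.029)·(0.15) / ((0.35)·(4.4e-4)) = 1.9e-4
Q_c = 1.9e-4 < K_c = 4.8e-4: net forward reaction.
M is a product, so it increases.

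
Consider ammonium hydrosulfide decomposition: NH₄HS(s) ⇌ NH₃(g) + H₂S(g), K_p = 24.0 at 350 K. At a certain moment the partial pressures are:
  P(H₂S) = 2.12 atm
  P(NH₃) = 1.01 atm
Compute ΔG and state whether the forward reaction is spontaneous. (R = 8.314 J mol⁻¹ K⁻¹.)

ΔG = -7.03 kJ/mol; the forward reaction is spontaneous

(NH₄HS is a pure solid — omitted from Q_p.)
Q_p = P(NH₃)·P(H₂S) = (1.01)·(2.12) = 2.14
ΔG = RT ln(Q_p/K_p) = (8.314 J mol⁻¹ K⁻¹)(350 K) × ln(2.14/24.0)
   = (2.910 kJ/mol)(-2.417) = -7.03 kJ/mol
ΔG < 0, so the forward reaction is spontaneous (proceeds forward).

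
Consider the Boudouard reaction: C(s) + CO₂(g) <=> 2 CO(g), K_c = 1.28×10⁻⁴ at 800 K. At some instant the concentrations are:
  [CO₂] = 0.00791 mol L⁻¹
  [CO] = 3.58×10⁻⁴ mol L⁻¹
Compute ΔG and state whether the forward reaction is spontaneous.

ΔG = -13.7 kJ/mol; the forward reaction is spontaneous

(C is a pure solid — omitted from Q_c.)
Q_c = [CO]² / [CO₂] = (3.58×10⁻⁴)² / (0.00791) = 1.62×10⁻⁵
ΔG = RT ln(Q_c/K_c) = (8.314 J mol⁻¹ K⁻¹)(800 K) × ln(1.62×10⁻⁵/1.28×10⁻⁴)
   = (6.651 kJ/mol)(-2.067) = -13.7 kJ/mol
ΔG < 0, so the forward reaction is spontaneous (proceeds forward).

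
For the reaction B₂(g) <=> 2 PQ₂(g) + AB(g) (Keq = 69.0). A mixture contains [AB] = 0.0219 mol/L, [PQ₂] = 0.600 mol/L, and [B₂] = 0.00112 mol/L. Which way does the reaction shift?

to the right

Q = [PQ₂]²·[AB] / [B₂] = (0.600)²·(0.0219) / (0.00112) = 7.04
Q = 7.04 < Keq = 69.0, so the forward reaction proceeds.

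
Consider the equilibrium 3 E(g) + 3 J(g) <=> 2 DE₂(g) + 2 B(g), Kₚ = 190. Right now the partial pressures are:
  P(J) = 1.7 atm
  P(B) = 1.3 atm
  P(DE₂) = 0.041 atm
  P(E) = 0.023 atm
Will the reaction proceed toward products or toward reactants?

toward products

Qₚ = P(DE₂)²·P(B)² / (P(E)³·P(J)³) = (0.041)²·(1.3)² / ((0.023)³·(1.7)³) = 48
Qₚ = 48 < Kₚ = 190, so the forward reaction proceeds.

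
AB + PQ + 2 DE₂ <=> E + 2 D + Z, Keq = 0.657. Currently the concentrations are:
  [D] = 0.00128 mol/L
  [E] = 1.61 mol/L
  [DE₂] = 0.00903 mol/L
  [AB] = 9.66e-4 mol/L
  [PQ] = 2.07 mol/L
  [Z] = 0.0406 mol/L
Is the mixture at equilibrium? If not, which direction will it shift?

yes, at equilibrium

Q = [E]·[D]²·[Z] / ([AB]·[PQ]·[DE₂]²) = (1.61)·(0.00128)²·(0.0406) / ((9.66e-4)·(2.07)·(0.00903)²) = 0.657
Q = 0.657 = Keq; the system is at equilibrium.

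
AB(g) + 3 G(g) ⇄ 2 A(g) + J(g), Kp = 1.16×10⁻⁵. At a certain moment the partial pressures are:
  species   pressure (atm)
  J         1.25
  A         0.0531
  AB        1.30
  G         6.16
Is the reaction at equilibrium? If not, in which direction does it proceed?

Qp = P(A)²·P(J) / (P(AB)·P(G)³) = (0.0531)²·(1.25) / ((1.30)·(6.16)³) = 1.16×10⁻⁵
Qp = 1.16×10⁻⁵ = Kp, so the system is already at equilibrium.

no net change (already at equilibrium)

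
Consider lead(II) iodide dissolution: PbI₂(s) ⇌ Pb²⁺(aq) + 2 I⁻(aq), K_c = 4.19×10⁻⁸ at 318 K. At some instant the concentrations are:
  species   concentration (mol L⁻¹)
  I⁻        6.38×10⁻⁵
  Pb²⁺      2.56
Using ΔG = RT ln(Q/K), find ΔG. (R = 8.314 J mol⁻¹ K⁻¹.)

ΔG = -3.68 kJ/mol

(PbI₂ is a pure solid — omitted from Q_c.)
Q_c = [Pb²⁺]·[I⁻]² = (2.56)·(6.38×10⁻⁵)² = 1.04×10⁻⁸
ΔG = RT ln(Q_c/K_c) = (8.314 J mol⁻¹ K⁻¹)(318 K) × ln(1.04×10⁻⁸/4.19×10⁻⁸)
   = (2.644 kJ/mol)(-1.393) = -3.68 kJ/mol
ΔG < 0, so the forward reaction is spontaneous (proceeds forward).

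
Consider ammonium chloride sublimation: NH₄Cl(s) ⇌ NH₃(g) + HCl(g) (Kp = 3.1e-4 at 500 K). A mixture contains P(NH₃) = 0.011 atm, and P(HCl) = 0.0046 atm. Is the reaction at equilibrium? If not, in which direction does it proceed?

forward (toward products)

(NH₄Cl is a pure solid — omitted from Qp.)
Qp = P(NH₃)·P(HCl) = (0.011)·(0.0046) = 5.1e-5
Qp = 5.1e-5 < Kp = 3.1e-4, so the forward reaction proceeds.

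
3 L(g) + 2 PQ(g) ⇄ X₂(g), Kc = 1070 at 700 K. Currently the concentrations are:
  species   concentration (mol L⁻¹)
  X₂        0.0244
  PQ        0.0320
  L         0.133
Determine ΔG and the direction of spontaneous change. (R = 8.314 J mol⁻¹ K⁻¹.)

Qc = [X₂] / ([L]³·[PQ]²) = (0.0244) / ((0.133)³·(0.0320)²) = 10100
ΔG = RT ln(Qc/Kc) = (8.314 J mol⁻¹ K⁻¹)(700 K) × ln(10100/1070)
   = (5.820 kJ/mol)(2.245) = 13.1 kJ/mol
ΔG > 0, so the forward reaction is non-spontaneous (proceeds in reverse).

ΔG = 13.1 kJ/mol; the forward reaction is non-spontaneous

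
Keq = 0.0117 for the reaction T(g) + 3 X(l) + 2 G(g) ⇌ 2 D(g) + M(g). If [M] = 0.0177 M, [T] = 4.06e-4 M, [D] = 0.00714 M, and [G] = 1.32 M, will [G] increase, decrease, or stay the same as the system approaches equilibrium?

decrease

(X is a pure liquid — omitted from Q.)
Q = [D]²·[M] / ([T]·[G]²) = (0.00714)²·(0.0177) / ((4.06e-4)·(1.32)²) = 0.00128
Q = 0.00128 < Keq = 0.0117: net forward reaction.
G is a reactant, so it decreases.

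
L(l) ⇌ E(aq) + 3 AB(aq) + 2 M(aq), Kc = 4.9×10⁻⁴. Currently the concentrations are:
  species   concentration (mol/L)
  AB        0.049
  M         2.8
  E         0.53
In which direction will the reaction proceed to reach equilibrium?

no net change (already at equilibrium)

(L is a pure liquid — omitted from Qc.)
Qc = [E]·[AB]³·[M]² = (0.53)·(0.049)³·(2.8)² = 4.9×10⁻⁴
Qc = 4.9×10⁻⁴ = Kc, so the system is already at equilibrium.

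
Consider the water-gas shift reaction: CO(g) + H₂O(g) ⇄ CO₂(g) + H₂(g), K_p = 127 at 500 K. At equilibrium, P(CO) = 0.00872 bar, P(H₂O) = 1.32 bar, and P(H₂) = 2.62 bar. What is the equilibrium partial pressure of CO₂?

P(CO₂) = 0.558 bar

At equilibrium, K_p = P(CO₂)·P(H₂) / (P(CO)·P(H₂O)) = 127.
(P(CO₂))·(2.62) / ((0.00872)·(1.32)) = 127
P(CO₂) = 0.558 bar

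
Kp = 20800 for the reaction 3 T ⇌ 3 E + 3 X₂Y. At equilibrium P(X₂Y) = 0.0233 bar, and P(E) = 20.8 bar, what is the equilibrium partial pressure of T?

P(T) = 0.0176 bar

At equilibrium, Kp = P(E)³·P(X₂Y)³ / P(T)³ = 20800.
(20.8)³·(0.0233)³ / (P(T))³ = 20800
P(T)³ = 5.47×10⁻⁶ ⇒ P(T) = 0.0176 bar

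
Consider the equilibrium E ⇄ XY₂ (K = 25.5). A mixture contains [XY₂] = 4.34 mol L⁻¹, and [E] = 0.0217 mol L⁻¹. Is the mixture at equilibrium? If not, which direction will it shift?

Q = [XY₂] / [E] = (4.34) / (0.0217) = 200
Q = 200 > K = 25.5: net reverse reaction.

no; Q > K, reaction proceeds in reverse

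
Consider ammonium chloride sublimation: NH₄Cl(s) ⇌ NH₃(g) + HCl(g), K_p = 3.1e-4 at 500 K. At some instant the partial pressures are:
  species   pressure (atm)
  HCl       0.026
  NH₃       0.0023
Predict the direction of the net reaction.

(NH₄Cl is a pure solid — omitted from Q_p.)
Q_p = P(NH₃)·P(HCl) = (0.0023)·(0.026) = 6.0e-5
Q_p = 6.0e-5 < K_p = 3.1e-4, so the forward reaction proceeds.

to the right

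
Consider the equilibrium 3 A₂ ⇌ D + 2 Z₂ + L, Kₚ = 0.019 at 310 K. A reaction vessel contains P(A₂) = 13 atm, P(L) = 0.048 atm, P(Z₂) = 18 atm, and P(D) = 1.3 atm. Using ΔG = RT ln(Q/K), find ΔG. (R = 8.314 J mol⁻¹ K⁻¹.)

ΔG = -1.87 kJ/mol

Qₚ = P(D)·P(Z₂)²·P(L) / P(A₂)³ = (1.3)·(18)²·(0.048) / (13)³ = 0.00920
ΔG = RT ln(Qₚ/Kₚ) = (8.314 J mol⁻¹ K⁻¹)(310 K) × ln(0.00920/0.019)
   = (2.577 kJ/mol)(-0.7252) = -1.87 kJ/mol
ΔG < 0, so the forward reaction is spontaneous (proceeds forward).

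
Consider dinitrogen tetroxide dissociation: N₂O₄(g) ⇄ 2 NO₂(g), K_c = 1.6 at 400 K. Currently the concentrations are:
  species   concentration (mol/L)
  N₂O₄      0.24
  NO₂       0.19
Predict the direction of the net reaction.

in the forward direction

Q_c = [NO₂]² / [N₂O₄] = (0.19)² / (0.24) = 0.15
Q_c = 0.15 < K_c = 1.6, so the forward reaction proceeds.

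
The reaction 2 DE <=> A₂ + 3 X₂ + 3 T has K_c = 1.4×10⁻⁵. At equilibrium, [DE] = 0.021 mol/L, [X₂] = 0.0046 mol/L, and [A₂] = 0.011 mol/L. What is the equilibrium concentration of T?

At equilibrium, K_c = [A₂]·[X₂]³·[T]³ / [DE]² = 1.4×10⁻⁵.
(0.011)·(0.0046)³·([T])³ / (0.021)² = 1.4×10⁻⁵
[T]³ = 5.77 ⇒ [T] = 1.8 mol/L

[T] = 1.8 mol/L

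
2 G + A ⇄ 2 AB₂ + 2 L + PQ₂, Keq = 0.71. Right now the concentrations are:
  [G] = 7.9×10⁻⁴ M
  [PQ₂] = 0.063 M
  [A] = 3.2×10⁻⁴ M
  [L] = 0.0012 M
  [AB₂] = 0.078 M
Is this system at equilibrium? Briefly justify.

Q = [AB₂]²·[L]²·[PQ₂] / ([G]²·[A]) = (0.078)²·(0.0012)²·(0.063) / ((7.9×10⁻⁴)²·(3.2×10⁻⁴)) = 2.8
Q = 2.8 > Keq = 0.71: net reverse reaction.

no; Q > K, reaction proceeds in reverse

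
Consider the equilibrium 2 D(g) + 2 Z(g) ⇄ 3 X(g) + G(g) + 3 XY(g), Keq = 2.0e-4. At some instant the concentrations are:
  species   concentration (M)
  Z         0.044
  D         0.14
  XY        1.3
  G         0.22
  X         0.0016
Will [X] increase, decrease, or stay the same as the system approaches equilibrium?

increase

Q = [X]³·[G]·[XY]³ / ([D]²·[Z]²) = (0.0016)³·(0.22)·(1.3)³ / ((0.14)²·(0.044)²) = 5.2e-5
Q = 5.2e-5 < Keq = 2.0e-4: net forward reaction.
X is a product, so it increases.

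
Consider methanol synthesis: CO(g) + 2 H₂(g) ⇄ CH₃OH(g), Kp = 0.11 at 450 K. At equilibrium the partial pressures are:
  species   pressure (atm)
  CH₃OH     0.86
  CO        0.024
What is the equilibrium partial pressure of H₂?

At equilibrium, Kp = P(CH₃OH) / (P(CO)·P(H₂)²) = 0.11.
(0.86) / ((0.024)·(P(H₂))²) = 0.11
P(H₂)² = 326 ⇒ P(H₂) = 18 atm

P(H₂) = 18 atm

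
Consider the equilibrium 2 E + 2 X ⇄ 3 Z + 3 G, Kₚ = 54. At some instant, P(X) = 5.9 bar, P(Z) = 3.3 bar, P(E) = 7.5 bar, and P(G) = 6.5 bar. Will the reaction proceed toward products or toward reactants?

Qₚ = P(Z)³·P(G)³ / (P(E)²·P(X)²) = (3.3)³·(6.5)³ / ((7.5)²·(5.9)²) = 5.0
Qₚ = 5.0 < Kₚ = 54, so the forward reaction proceeds.

in the forward direction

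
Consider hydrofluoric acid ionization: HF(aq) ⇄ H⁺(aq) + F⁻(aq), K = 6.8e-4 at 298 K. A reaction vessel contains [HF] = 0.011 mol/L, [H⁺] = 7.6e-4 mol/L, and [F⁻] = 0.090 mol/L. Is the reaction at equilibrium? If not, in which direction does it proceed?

Q = [H⁺]·[F⁻] / [HF] = (7.6e-4)·(0.090) / (0.011) = 0.0062
Q = 0.0062 > K = 6.8e-4, so the reverse reaction proceeds.

in the reverse direction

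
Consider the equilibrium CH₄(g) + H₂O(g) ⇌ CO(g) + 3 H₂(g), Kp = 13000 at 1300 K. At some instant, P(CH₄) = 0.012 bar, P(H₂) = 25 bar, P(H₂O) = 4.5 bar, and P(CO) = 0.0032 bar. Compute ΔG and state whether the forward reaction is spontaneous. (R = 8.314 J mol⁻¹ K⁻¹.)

ΔG = -28.6 kJ/mol; the forward reaction is spontaneous

Qp = P(CO)·P(H₂)³ / (P(CH₄)·P(H₂O)) = (0.0032)·(25)³ / ((0.012)·(4.5)) = 926
ΔG = RT ln(Qp/Kp) = (8.314 J mol⁻¹ K⁻¹)(1300 K) × ln(926/13000)
   = (10.81 kJ/mol)(-2.642) = -28.6 kJ/mol
ΔG < 0, so the forward reaction is spontaneous (proceeds forward).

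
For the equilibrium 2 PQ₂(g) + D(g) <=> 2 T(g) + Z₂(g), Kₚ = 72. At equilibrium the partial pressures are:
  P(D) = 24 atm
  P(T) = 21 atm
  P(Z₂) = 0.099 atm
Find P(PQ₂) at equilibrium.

P(PQ₂) = 0.16 atm

At equilibrium, Kₚ = P(T)²·P(Z₂) / (P(PQ₂)²·P(D)) = 72.
(21)²·(0.099) / ((P(PQ₂))²·(24)) = 72
P(PQ₂)² = 0.0253 ⇒ P(PQ₂) = 0.16 atm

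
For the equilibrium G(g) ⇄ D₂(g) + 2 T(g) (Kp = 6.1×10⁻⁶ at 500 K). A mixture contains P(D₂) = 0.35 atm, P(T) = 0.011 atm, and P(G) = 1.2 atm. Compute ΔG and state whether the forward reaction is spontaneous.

Qp = P(D₂)·P(T)² / P(G) = (0.35)·(0.011)² / (1.2) = 3.53×10⁻⁵
ΔG = RT ln(Qp/Kp) = (8.314 J mol⁻¹ K⁻¹)(500 K) × ln(3.53×10⁻⁵/6.1×10⁻⁶)
   = (4.157 kJ/mol)(1.756) = 7.30 kJ/mol
ΔG > 0, so the forward reaction is non-spontaneous (proceeds in reverse).

ΔG = 7.30 kJ/mol; the forward reaction is non-spontaneous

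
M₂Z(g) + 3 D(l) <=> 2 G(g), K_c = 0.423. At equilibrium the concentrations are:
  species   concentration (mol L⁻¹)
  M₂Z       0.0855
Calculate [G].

(D is a pure liquid — omitted from K_c.)
At equilibrium, K_c = [G]² / [M₂Z] = 0.423.
([G])² / (0.0855) = 0.423
[G]² = 0.0362 ⇒ [G] = 0.190 mol L⁻¹

[G] = 0.190 mol L⁻¹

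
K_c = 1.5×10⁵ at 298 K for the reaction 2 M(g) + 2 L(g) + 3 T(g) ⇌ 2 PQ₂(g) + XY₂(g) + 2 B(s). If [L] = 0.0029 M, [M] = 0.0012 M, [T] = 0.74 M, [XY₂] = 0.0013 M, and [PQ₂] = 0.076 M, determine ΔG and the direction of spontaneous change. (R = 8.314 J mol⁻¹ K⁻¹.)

ΔG = 5.75 kJ/mol; the forward reaction is non-spontaneous

(B is a pure solid — omitted from Q_c.)
Q_c = [PQ₂]²·[XY₂] / ([M]²·[L]²·[T]³) = (0.076)²·(0.0013) / ((0.0012)²·(0.0029)²·(0.74)³) = 1.53×10⁶
ΔG = RT ln(Q_c/K_c) = (8.314 J mol⁻¹ K⁻¹)(298 K) × ln(1.53×10⁶/1.5×10⁵)
   = (2.478 kJ/mol)(2.322) = 5.75 kJ/mol
ΔG > 0, so the forward reaction is non-spontaneous (proceeds in reverse).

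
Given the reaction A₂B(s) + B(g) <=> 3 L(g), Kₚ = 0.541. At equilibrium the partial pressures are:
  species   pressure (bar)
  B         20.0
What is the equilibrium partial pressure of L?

P(L) = 2.21 bar

(A₂B is a pure solid — omitted from Kₚ.)
At equilibrium, Kₚ = P(L)³ / P(B) = 0.541.
(P(L))³ / (20.0) = 0.541
P(L)³ = 10.8 ⇒ P(L) = 2.21 bar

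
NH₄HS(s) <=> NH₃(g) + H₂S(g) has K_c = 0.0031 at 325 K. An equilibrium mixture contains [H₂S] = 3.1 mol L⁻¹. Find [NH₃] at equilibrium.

[NH₃] = 0.0010 mol L⁻¹

(NH₄HS is a pure solid — omitted from K_c.)
At equilibrium, K_c = [NH₃]·[H₂S] = 0.0031.
([NH₃])·(3.1) = 0.0031
[NH₃] = 0.00100 = 0.0010 mol L⁻¹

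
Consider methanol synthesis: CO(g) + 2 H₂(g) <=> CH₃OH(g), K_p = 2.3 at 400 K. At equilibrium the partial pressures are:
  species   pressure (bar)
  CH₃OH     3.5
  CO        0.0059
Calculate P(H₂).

P(H₂) = 16 bar

At equilibrium, K_p = P(CH₃OH) / (P(CO)·P(H₂)²) = 2.3.
(3.5) / ((0.0059)·(P(H₂))²) = 2.3
P(H₂)² = 258 ⇒ P(H₂) = 16 bar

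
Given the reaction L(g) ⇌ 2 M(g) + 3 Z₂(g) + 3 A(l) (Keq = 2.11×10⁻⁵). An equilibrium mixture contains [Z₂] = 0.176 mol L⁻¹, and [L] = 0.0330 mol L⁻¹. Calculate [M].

[M] = 0.0113 mol L⁻¹

(A is a pure liquid — omitted from Keq.)
At equilibrium, Keq = [M]²·[Z₂]³ / [L] = 2.11×10⁻⁵.
([M])²·(0.176)³ / (0.0330) = 2.11×10⁻⁵
[M]² = 1.28×10⁻⁴ ⇒ [M] = 0.0113 mol L⁻¹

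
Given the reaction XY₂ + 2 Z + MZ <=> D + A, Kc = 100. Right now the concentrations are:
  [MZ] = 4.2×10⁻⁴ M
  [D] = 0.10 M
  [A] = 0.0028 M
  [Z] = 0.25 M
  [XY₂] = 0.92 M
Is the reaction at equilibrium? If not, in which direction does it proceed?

Qc = [D]·[A] / ([XY₂]·[Z]²·[MZ]) = (0.10)·(0.0028) / ((0.92)·(0.25)²·(4.2×10⁻⁴)) = 12
Qc = 12 < Kc = 100, so the forward reaction proceeds.

to the right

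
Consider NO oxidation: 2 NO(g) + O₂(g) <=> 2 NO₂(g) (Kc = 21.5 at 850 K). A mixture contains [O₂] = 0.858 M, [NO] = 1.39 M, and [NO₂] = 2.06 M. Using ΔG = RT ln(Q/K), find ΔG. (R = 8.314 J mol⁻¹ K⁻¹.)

ΔG = -15.0 kJ/mol

Qc = [NO₂]² / ([NO]²·[O₂]) = (2.06)² / ((1.39)²·(0.858)) = 2.56
ΔG = RT ln(Qc/Kc) = (8.314 J mol⁻¹ K⁻¹)(850 K) × ln(2.56/21.5)
   = (7.067 kJ/mol)(-2.128) = -15.0 kJ/mol
ΔG < 0, so the forward reaction is spontaneous (proceeds forward).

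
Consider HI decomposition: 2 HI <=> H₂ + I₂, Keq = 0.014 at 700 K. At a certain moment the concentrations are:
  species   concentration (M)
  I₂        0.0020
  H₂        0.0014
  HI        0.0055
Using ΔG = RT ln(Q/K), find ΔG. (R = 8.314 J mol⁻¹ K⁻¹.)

Q = [H₂]·[I₂] / [HI]² = (0.0014)·(0.0020) / (0.0055)² = 0.0926
ΔG = RT ln(Q/Keq) = (8.314 J mol⁻¹ K⁻¹)(700 K) × ln(0.0926/0.014)
   = (5.820 kJ/mol)(1.889) = 11.0 kJ/mol
ΔG > 0, so the forward reaction is non-spontaneous (proceeds in reverse).

ΔG = 11.0 kJ/mol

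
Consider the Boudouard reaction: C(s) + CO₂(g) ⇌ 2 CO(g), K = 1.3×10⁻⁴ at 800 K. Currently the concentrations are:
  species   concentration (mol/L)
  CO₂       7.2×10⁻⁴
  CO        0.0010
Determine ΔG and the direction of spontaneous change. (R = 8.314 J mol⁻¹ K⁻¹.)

ΔG = 15.8 kJ/mol; the forward reaction is non-spontaneous

(C is a pure solid — omitted from Q.)
Q = [CO]² / [CO₂] = (0.0010)² / (7.2×10⁻⁴) = 0.00139
ΔG = RT ln(Q/K) = (8.314 J mol⁻¹ K⁻¹)(800 K) × ln(0.00139/1.3×10⁻⁴)
   = (6.651 kJ/mol)(2.370) = 15.8 kJ/mol
ΔG > 0, so the forward reaction is non-spontaneous (proceeds in reverse).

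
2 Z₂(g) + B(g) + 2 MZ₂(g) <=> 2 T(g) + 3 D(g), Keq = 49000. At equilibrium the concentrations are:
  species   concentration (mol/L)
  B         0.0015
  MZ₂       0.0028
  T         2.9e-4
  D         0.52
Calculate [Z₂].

[Z₂] = 0.0045 mol/L

At equilibrium, Keq = [T]²·[D]³ / ([Z₂]²·[B]·[MZ₂]²) = 49000.
(2.9e-4)²·(0.52)³ / (([Z₂])²·(0.0015)·(0.0028)²) = 49000
[Z₂]² = 2.05e-5 ⇒ [Z₂] = 0.0045 mol/L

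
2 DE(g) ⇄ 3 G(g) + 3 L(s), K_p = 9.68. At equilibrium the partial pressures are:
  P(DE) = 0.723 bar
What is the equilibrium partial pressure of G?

(L is a pure solid — omitted from K_p.)
At equilibrium, K_p = P(G)³ / P(DE)² = 9.68.
(P(G))³ / (0.723)² = 9.68
P(G)³ = 5.06 ⇒ P(G) = 1.72 bar

P(G) = 1.72 bar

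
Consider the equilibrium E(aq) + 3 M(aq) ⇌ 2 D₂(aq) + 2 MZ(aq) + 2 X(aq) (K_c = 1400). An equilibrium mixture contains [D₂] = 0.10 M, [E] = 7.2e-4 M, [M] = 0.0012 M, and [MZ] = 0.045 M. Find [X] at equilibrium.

[X] = 0.0093 M

At equilibrium, K_c = [D₂]²·[MZ]²·[X]² / ([E]·[M]³) = 1400.
(0.10)²·(0.045)²·([X])² / ((7.2e-4)·(0.0012)³) = 1400
[X]² = 8.60e-5 ⇒ [X] = 0.0093 M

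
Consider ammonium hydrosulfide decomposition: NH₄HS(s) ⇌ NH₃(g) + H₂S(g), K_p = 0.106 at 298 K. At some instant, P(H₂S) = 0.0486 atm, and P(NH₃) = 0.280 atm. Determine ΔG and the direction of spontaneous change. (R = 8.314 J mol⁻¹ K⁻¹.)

ΔG = -5.09 kJ/mol; the forward reaction is spontaneous

(NH₄HS is a pure solid — omitted from Q_p.)
Q_p = P(NH₃)·P(H₂S) = (0.280)·(0.0486) = 0.0136
ΔG = RT ln(Q_p/K_p) = (8.314 J mol⁻¹ K⁻¹)(298 K) × ln(0.0136/0.106)
   = (2.478 kJ/mol)(-2.053) = -5.09 kJ/mol
ΔG < 0, so the forward reaction is spontaneous (proceeds forward).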